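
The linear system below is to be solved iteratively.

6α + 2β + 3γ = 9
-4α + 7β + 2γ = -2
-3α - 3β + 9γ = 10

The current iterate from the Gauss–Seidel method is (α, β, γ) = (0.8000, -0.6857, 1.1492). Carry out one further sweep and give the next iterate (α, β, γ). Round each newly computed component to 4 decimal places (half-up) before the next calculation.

(1.1540, 0.0454, 1.5109)

One sweep:
  α = (9 - (2)·-0.6857 - (3)·1.1492) / (6) = 1.1540
  β = (-2 - (-4)·1.1540 - (2)·1.1492) / (7) = 0.0454
  γ = (10 - (-3)·1.1540 - (-3)·0.0454) / (9) = 1.5109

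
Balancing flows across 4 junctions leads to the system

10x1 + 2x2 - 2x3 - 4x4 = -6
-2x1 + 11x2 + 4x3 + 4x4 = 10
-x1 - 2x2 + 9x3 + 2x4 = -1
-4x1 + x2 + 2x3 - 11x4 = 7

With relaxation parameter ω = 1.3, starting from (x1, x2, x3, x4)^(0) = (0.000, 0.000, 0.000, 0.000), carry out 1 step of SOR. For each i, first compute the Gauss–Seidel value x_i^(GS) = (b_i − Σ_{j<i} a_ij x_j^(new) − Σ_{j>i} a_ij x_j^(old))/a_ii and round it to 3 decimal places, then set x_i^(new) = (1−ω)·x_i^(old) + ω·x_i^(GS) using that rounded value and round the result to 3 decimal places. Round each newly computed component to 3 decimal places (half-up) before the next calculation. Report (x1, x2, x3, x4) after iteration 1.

(-0.780, 0.997, 0.031, -0.333)

Iteration 1:
  x1: GS value = (-6 - (2)·0.000 - (-2)·0.000 - (-4)·0.000) / (10) = -0.600;  x1 ← (1−ω)·0.000 + ω·-0.600 = -0.780
  x2: GS value = (10 - (-2)·-0.780 - (4)·0.000 - (4)·0.000) / (11) = 0.767;  x2 ← (1−ω)·0.000 + ω·0.767 = 0.997
  x3: GS value = (-1 - (-1)·-0.780 - (-2)·0.997 - (2)·0.000) / (9) = 0.024;  x3 ← (1−ω)·0.000 + ω·0.024 = 0.031
  x4: GS value = (7 - (-4)·-0.780 - (1)·0.997 - (2)·0.031) / (-11) = -0.256;  x4 ← (1−ω)·0.000 + ω·-0.256 = -0.333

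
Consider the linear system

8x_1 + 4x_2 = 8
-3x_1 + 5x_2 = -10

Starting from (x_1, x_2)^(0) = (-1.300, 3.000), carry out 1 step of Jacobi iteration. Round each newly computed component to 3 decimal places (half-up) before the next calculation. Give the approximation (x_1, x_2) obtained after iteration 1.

(-0.500, -2.780)

Iteration 1:
  x_1 = (8 - (4)·3.000) / (8) = -0.500
  x_2 = (-10 - (-3)·-1.300) / (5) = -2.780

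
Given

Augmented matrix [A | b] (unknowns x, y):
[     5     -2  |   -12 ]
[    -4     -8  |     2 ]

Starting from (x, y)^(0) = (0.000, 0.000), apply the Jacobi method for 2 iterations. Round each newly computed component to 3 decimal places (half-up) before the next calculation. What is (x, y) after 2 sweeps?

Iteration 1:
  x = (-12 - (-2)·0.000) / (5) = -2.400
  y = (2 - (-4)·0.000) / (-8) = -0.250
Iteration 2:
  x = (-12 - (-2)·-0.250) / (5) = -2.500
  y = (2 - (-4)·-2.400) / (-8) = 0.950

(-2.500, 0.950)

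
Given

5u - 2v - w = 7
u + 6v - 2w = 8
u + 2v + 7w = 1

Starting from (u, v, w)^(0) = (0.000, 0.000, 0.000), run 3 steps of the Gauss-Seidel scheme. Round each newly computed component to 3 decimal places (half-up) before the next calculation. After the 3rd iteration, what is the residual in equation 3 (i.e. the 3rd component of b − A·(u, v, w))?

Iteration 1:
  u = (7 - (-2)·0.000 - (-1)·0.000) / (5) = 1.400
  v = (8 - (1)·1.400 - (-2)·0.000) / (6) = 1.100
  w = (1 - (1)·1.400 - (2)·1.100) / (7) = -0.371
Iteration 2:
  u = (7 - (-2)·1.100 - (-1)·-0.371) / (5) = 1.766
  v = (8 - (1)·1.766 - (-2)·-0.371) / (6) = 0.915
  w = (1 - (1)·1.766 - (2)·0.915) / (7) = -0.371
Iteration 3:
  u = (7 - (-2)·0.915 - (-1)·-0.371) / (5) = 1.692
  v = (8 - (1)·1.692 - (-2)·-0.371) / (6) = 0.928
  w = (1 - (1)·1.692 - (2)·0.928) / (7) = -0.364
Residual b − A·x = (0.032, 0.012, 0.000)

0.000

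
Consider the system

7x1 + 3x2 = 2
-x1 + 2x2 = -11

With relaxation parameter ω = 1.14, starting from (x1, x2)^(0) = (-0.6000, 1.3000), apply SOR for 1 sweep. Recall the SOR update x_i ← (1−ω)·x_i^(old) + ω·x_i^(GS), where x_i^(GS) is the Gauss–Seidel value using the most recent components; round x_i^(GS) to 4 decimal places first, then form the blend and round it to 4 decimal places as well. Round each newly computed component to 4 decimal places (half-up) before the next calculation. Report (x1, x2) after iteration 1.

Iteration 1:
  x1: GS value = (2 - (3)·1.3000) / (7) = -0.2714;  x1 ← (1−ω)·-0.6000 + ω·-0.2714 = -0.2254
  x2: GS value = (-11 - (-1)·-0.2254) / (2) = -5.6127;  x2 ← (1−ω)·1.3000 + ω·-5.6127 = -6.5805

(-0.2254, -6.5805)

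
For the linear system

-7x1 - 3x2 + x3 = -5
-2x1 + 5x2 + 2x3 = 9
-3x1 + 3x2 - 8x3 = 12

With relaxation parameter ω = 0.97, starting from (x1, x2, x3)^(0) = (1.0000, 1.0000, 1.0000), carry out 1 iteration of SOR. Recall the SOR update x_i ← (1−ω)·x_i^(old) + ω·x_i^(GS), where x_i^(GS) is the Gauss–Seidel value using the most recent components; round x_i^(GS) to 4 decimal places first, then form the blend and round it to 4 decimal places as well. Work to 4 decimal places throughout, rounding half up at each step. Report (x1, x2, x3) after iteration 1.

(0.4457, 1.5610, -1.0193)

Iteration 1:
  x1: GS value = (-5 - (-3)·1.0000 - (1)·1.0000) / (-7) = 0.4286;  x1 ← (1−ω)·1.0000 + ω·0.4286 = 0.4457
  x2: GS value = (9 - (-2)·0.4457 - (2)·1.0000) / (5) = 1.5783;  x2 ← (1−ω)·1.0000 + ω·1.5783 = 1.5610
  x3: GS value = (12 - (-3)·0.4457 - (3)·1.5610) / (-8) = -1.0818;  x3 ← (1−ω)·1.0000 + ω·-1.0818 = -1.0193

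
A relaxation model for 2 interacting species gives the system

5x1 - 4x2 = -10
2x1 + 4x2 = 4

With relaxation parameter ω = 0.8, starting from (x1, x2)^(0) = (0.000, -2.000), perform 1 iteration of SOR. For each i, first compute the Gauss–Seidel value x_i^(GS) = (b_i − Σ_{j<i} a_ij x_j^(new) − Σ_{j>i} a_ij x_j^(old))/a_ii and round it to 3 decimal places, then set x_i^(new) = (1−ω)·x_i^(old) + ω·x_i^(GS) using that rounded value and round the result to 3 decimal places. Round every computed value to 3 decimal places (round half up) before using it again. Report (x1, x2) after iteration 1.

(-2.880, 1.552)

Iteration 1:
  x1: GS value = (-10 - (-4)·-2.000) / (5) = -3.600;  x1 ← (1−ω)·0.000 + ω·-3.600 = -2.880
  x2: GS value = (4 - (2)·-2.880) / (4) = 2.440;  x2 ← (1−ω)·-2.000 + ω·2.440 = 1.552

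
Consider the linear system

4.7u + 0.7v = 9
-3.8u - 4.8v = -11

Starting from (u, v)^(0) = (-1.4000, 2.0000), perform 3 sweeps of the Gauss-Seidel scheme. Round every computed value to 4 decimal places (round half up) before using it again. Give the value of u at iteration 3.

Iteration 1:
  u = (9 - (0.7)·2.0000) / (4.7) = 1.6170
  v = (-11 - (-3.8)·1.6170) / (-4.8) = 1.0115
Iteration 2:
  u = (9 - (0.7)·1.0115) / (4.7) = 1.7642
  v = (-11 - (-3.8)·1.7642) / (-4.8) = 0.8950
Iteration 3:
  u = (9 - (0.7)·0.8950) / (4.7) = 1.7816
  v = (-11 - (-3.8)·1.7816) / (-4.8) = 0.8812

1.7816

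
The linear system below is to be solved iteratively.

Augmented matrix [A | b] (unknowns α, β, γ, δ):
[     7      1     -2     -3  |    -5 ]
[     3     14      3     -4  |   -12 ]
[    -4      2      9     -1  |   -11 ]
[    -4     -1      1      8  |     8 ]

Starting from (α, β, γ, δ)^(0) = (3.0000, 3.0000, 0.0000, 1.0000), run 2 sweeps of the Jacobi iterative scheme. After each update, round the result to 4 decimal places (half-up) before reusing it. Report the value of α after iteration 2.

0.5644

Iteration 1:
  α = (-5 - (1)·3.0000 - (-2)·0.0000 - (-3)·1.0000) / (7) = -0.7143
  β = (-12 - (3)·3.0000 - (3)·0.0000 - (-4)·1.0000) / (14) = -1.2143
  γ = (-11 - (-4)·3.0000 - (2)·3.0000 - (-1)·1.0000) / (9) = -0.4444
  δ = (8 - (-4)·3.0000 - (-1)·3.0000 - (1)·0.0000) / (8) = 2.8750
Iteration 2:
  α = (-5 - (1)·-1.2143 - (-2)·-0.4444 - (-3)·2.8750) / (7) = 0.5644
  β = (-12 - (3)·-0.7143 - (3)·-0.4444 - (-4)·2.8750) / (14) = 0.2126
  γ = (-11 - (-4)·-0.7143 - (2)·-1.2143 - (-1)·2.8750) / (9) = -0.9504
  δ = (8 - (-4)·-0.7143 - (-1)·-1.2143 - (1)·-0.4444) / (8) = 0.5466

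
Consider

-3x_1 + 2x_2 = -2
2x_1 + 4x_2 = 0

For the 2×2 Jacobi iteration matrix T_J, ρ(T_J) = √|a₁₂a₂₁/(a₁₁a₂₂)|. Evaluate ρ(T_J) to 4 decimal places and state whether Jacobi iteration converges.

0.5774

a₁₂a₂₁/(a₁₁a₂₂) = (2)·(2) / ((-3)·(4)) = -0.333333
ρ = √|-0.333333| = √0.333333 = 0.5774
ρ < 1, so Jacobi converges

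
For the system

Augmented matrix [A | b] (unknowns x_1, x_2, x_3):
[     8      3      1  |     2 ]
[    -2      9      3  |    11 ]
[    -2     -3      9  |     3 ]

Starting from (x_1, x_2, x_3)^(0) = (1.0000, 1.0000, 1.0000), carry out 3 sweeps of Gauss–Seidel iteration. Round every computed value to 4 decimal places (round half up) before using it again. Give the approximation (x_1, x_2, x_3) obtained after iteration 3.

(-0.2079, 0.9627, 0.6080)

Iteration 1:
  x_1 = (2 - (3)·1.0000 - (1)·1.0000) / (8) = -0.2500
  x_2 = (11 - (-2)·-0.2500 - (3)·1.0000) / (9) = 0.8333
  x_3 = (3 - (-2)·-0.2500 - (-3)·0.8333) / (9) = 0.5555
Iteration 2:
  x_1 = (2 - (3)·0.8333 - (1)·0.5555) / (8) = -0.1319
  x_2 = (11 - (-2)·-0.1319 - (3)·0.5555) / (9) = 1.0077
  x_3 = (3 - (-2)·-0.1319 - (-3)·1.0077) / (9) = 0.6399
Iteration 3:
  x_1 = (2 - (3)·1.0077 - (1)·0.6399) / (8) = -0.2079
  x_2 = (11 - (-2)·-0.2079 - (3)·0.6399) / (9) = 0.9627
  x_3 = (3 - (-2)·-0.2079 - (-3)·0.9627) / (9) = 0.6080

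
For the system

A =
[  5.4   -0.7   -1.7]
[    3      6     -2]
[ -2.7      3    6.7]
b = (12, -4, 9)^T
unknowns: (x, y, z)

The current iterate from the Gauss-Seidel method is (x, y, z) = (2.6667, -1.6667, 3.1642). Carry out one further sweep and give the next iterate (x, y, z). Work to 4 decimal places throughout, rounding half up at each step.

(3.0023, -1.1131, 3.0516)

One sweep:
  x = (12 - (-0.7)·-1.6667 - (-1.7)·3.1642) / (5.4) = 3.0023
  y = (-4 - (3)·3.0023 - (-2)·3.1642) / (6) = -1.1131
  z = (9 - (-2.7)·3.0023 - (3)·-1.1131) / (6.7) = 3.0516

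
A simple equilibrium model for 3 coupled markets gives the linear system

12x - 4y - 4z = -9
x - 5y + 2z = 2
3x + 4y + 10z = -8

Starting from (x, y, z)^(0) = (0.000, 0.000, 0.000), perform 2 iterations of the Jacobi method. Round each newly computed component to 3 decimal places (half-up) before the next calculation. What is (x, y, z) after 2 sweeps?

(-1.150, -0.870, -0.415)

Iteration 1:
  x = (-9 - (-4)·0.000 - (-4)·0.000) / (12) = -0.750
  y = (2 - (1)·0.000 - (2)·0.000) / (-5) = -0.400
  z = (-8 - (3)·0.000 - (4)·0.000) / (10) = -0.800
Iteration 2:
  x = (-9 - (-4)·-0.400 - (-4)·-0.800) / (12) = -1.150
  y = (2 - (1)·-0.750 - (2)·-0.800) / (-5) = -0.870
  z = (-8 - (3)·-0.750 - (4)·-0.400) / (10) = -0.415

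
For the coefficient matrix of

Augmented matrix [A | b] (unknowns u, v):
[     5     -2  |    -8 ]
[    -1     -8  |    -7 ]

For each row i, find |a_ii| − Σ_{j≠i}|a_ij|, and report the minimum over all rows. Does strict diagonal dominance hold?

row 1: |5| − (2) = 3
row 2: |-8| − (1) = 7
minimum over rows = 3 → strictly diagonally dominant (convergence guaranteed)

3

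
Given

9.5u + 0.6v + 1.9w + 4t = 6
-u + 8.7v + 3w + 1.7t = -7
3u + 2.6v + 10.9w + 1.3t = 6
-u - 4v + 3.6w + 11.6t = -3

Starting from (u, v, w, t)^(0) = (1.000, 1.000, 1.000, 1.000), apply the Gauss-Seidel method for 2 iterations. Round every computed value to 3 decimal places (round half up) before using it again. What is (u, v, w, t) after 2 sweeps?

Iteration 1:
  u = (6 - (0.6)·1.000 - (1.9)·1.000 - (4)·1.000) / (9.5) = -0.053
  v = (-7 - (-1)·-0.053 - (3)·1.000 - (1.7)·1.000) / (8.7) = -1.351
  w = (6 - (3)·-0.053 - (2.6)·-1.351 - (1.3)·1.000) / (10.9) = 0.768
  t = (-3 - (-1)·-0.053 - (-4)·-1.351 - (3.6)·0.768) / (11.6) = -0.967
Iteration 2:
  u = (6 - (0.6)·-1.351 - (1.9)·0.768 - (4)·-0.967) / (9.5) = 0.970
  v = (-7 - (-1)·0.970 - (3)·0.768 - (1.7)·-0.967) / (8.7) = -0.769
  w = (6 - (3)·0.970 - (2.6)·-0.769 - (1.3)·-0.967) / (10.9) = 0.582
  t = (-3 - (-1)·0.970 - (-4)·-0.769 - (3.6)·0.582) / (11.6) = -0.621

(0.970, -0.769, 0.582, -0.621)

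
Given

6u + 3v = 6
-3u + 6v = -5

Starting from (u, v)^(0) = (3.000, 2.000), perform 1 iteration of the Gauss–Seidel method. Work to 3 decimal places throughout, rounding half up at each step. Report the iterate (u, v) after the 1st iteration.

Iteration 1:
  u = (6 - (3)·2.000) / (6) = 0.000
  v = (-5 - (-3)·0.000) / (6) = -0.833

(0.000, -0.833)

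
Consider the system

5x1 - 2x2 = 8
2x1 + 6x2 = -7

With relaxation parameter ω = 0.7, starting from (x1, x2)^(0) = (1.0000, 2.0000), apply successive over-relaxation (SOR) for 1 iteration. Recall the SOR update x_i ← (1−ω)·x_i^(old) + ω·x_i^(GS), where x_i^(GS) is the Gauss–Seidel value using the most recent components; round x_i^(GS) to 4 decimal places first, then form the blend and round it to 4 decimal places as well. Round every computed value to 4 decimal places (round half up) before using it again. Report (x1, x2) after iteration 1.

Iteration 1:
  x1: GS value = (8 - (-2)·2.0000) / (5) = 2.4000;  x1 ← (1−ω)·1.0000 + ω·2.4000 = 1.9800
  x2: GS value = (-7 - (2)·1.9800) / (6) = -1.8267;  x2 ← (1−ω)·2.0000 + ω·-1.8267 = -0.6787

(1.9800, -0.6787)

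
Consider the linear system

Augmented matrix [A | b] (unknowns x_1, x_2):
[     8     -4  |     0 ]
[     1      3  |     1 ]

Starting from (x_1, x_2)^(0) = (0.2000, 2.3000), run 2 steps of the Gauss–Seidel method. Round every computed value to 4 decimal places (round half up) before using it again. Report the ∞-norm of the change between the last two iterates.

Iteration 1:
  x_1 = (0 - (-4)·2.3000) / (8) = 1.1500
  x_2 = (1 - (1)·1.1500) / (3) = -0.0500
Iteration 2:
  x_1 = (0 - (-4)·-0.0500) / (8) = -0.0250
  x_2 = (1 - (1)·-0.0250) / (3) = 0.3417
Change: (-1.1750, 0.3917) → max |·| = 1.1750

1.1750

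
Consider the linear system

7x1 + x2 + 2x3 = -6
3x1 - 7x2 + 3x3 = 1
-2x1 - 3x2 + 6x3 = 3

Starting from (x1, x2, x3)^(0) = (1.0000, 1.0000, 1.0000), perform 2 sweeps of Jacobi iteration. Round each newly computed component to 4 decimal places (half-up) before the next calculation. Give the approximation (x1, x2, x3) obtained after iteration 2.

(-1.3401, -0.1225, 0.4286)

Iteration 1:
  x1 = (-6 - (1)·1.0000 - (2)·1.0000) / (7) = -1.2857
  x2 = (1 - (3)·1.0000 - (3)·1.0000) / (-7) = 0.7143
  x3 = (3 - (-2)·1.0000 - (-3)·1.0000) / (6) = 1.3333
Iteration 2:
  x1 = (-6 - (1)·0.7143 - (2)·1.3333) / (7) = -1.3401
  x2 = (1 - (3)·-1.2857 - (3)·1.3333) / (-7) = -0.1225
  x3 = (3 - (-2)·-1.2857 - (-3)·0.7143) / (6) = 0.4286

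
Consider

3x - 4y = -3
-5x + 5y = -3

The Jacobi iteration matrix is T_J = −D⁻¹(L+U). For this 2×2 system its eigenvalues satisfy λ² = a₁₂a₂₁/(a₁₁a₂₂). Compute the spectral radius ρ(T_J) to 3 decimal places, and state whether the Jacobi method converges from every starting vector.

1.155

a₁₂a₂₁/(a₁₁a₂₂) = (-4)·(-5) / ((3)·(5)) = 1.333333
ρ = √|1.333333| = √1.333333 = 1.155
ρ > 1, so Jacobi diverges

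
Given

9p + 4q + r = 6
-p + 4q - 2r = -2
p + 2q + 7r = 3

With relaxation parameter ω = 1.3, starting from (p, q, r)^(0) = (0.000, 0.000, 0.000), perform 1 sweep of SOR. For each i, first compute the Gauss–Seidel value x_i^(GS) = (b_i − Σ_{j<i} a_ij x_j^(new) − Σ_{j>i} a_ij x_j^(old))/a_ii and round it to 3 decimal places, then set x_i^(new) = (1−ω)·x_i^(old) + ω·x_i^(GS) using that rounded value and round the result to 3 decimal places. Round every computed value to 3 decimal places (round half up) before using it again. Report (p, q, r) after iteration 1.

Iteration 1:
  p: GS value = (6 - (4)·0.000 - (1)·0.000) / (9) = 0.667;  p ← (1−ω)·0.000 + ω·0.667 = 0.867
  q: GS value = (-2 - (-1)·0.867 - (-2)·0.000) / (4) = -0.283;  q ← (1−ω)·0.000 + ω·-0.283 = -0.368
  r: GS value = (3 - (1)·0.867 - (2)·-0.368) / (7) = 0.410;  r ← (1−ω)·0.000 + ω·0.410 = 0.533

(0.867, -0.368, 0.533)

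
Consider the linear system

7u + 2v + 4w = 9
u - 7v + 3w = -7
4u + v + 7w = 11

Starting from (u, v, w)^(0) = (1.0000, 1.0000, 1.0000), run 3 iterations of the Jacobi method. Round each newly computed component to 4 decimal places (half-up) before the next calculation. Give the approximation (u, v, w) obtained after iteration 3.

(0.2478, 1.5219, 1.1691)

Iteration 1:
  u = (9 - (2)·1.0000 - (4)·1.0000) / (7) = 0.4286
  v = (-7 - (1)·1.0000 - (3)·1.0000) / (-7) = 1.5714
  w = (11 - (4)·1.0000 - (1)·1.0000) / (7) = 0.8571
Iteration 2:
  u = (9 - (2)·1.5714 - (4)·0.8571) / (7) = 0.3470
  v = (-7 - (1)·0.4286 - (3)·0.8571) / (-7) = 1.4286
  w = (11 - (4)·0.4286 - (1)·1.5714) / (7) = 1.1020
Iteration 3:
  u = (9 - (2)·1.4286 - (4)·1.1020) / (7) = 0.2478
  v = (-7 - (1)·0.3470 - (3)·1.1020) / (-7) = 1.5219
  w = (11 - (4)·0.3470 - (1)·1.4286) / (7) = 1.1691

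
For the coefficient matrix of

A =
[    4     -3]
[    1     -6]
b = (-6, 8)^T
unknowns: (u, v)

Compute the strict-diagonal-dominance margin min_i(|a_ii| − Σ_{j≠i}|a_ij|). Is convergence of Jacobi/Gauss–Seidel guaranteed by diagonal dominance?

1

row 1: |4| − (3) = 1
row 2: |-6| − (1) = 5
minimum over rows = 1 → strictly diagonally dominant (convergence guaranteed)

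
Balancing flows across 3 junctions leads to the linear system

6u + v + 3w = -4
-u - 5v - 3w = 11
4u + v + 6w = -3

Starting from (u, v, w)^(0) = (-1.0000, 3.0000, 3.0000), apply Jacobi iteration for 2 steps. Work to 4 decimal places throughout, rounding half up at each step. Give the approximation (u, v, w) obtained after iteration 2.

Iteration 1:
  u = (-4 - (1)·3.0000 - (3)·3.0000) / (6) = -2.6667
  v = (11 - (-1)·-1.0000 - (-3)·3.0000) / (-5) = -3.8000
  w = (-3 - (4)·-1.0000 - (1)·3.0000) / (6) = -0.3333
Iteration 2:
  u = (-4 - (1)·-3.8000 - (3)·-0.3333) / (6) = 0.1333
  v = (11 - (-1)·-2.6667 - (-3)·-0.3333) / (-5) = -1.4667
  w = (-3 - (4)·-2.6667 - (1)·-3.8000) / (6) = 1.9111

(0.1333, -1.4667, 1.9111)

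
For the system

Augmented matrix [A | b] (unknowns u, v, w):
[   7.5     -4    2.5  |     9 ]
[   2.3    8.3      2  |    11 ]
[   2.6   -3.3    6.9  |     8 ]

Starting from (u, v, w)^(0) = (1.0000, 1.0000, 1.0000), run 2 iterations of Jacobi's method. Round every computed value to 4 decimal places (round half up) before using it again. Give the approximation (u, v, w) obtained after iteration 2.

Iteration 1:
  u = (9 - (-4)·1.0000 - (2.5)·1.0000) / (7.5) = 1.4000
  v = (11 - (2.3)·1.0000 - (2)·1.0000) / (8.3) = 0.8072
  w = (8 - (2.6)·1.0000 - (-3.3)·1.0000) / (6.9) = 1.2609
Iteration 2:
  u = (9 - (-4)·0.8072 - (2.5)·1.2609) / (7.5) = 1.2102
  v = (11 - (2.3)·1.4000 - (2)·1.2609) / (8.3) = 0.6335
  w = (8 - (2.6)·1.4000 - (-3.3)·0.8072) / (6.9) = 1.0179

(1.2102, 0.6335, 1.0179)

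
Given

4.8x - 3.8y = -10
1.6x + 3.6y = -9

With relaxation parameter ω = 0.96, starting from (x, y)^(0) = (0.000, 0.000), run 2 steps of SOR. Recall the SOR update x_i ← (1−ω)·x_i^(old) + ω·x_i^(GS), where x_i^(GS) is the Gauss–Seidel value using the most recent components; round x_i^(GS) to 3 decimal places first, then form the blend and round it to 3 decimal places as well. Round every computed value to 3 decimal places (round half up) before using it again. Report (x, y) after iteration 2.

Iteration 1:
  x: GS value = (-10 - (-3.8)·0.000) / (4.8) = -2.083;  x ← (1−ω)·0.000 + ω·-2.083 = -2.000
  y: GS value = (-9 - (1.6)·-2.000) / (3.6) = -1.611;  y ← (1−ω)·0.000 + ω·-1.611 = -1.547
Iteration 2:
  x: GS value = (-10 - (-3.8)·-1.547) / (4.8) = -3.308;  x ← (1−ω)·-2.000 + ω·-3.308 = -3.256
  y: GS value = (-9 - (1.6)·-3.256) / (3.6) = -1.053;  y ← (1−ω)·-1.547 + ω·-1.053 = -1.073

(-3.256, -1.073)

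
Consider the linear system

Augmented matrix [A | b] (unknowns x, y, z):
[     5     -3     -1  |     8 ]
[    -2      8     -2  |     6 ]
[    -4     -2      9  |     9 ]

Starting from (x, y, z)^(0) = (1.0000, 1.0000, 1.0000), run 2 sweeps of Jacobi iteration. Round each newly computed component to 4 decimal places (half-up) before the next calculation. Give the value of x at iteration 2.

2.6833

Iteration 1:
  x = (8 - (-3)·1.0000 - (-1)·1.0000) / (5) = 2.4000
  y = (6 - (-2)·1.0000 - (-2)·1.0000) / (8) = 1.2500
  z = (9 - (-4)·1.0000 - (-2)·1.0000) / (9) = 1.6667
Iteration 2:
  x = (8 - (-3)·1.2500 - (-1)·1.6667) / (5) = 2.6833
  y = (6 - (-2)·2.4000 - (-2)·1.6667) / (8) = 1.7667
  z = (9 - (-4)·2.4000 - (-2)·1.2500) / (9) = 2.3444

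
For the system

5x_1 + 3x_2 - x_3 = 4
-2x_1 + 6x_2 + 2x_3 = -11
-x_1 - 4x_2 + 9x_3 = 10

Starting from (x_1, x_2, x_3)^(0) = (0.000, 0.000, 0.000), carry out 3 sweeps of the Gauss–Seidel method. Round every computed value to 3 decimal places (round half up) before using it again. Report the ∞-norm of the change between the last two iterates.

0.087

Iteration 1:
  x_1 = (4 - (3)·0.000 - (-1)·0.000) / (5) = 0.800
  x_2 = (-11 - (-2)·0.800 - (2)·0.000) / (6) = -1.567
  x_3 = (10 - (-1)·0.800 - (-4)·-1.567) / (9) = 0.504
Iteration 2:
  x_1 = (4 - (3)·-1.567 - (-1)·0.504) / (5) = 1.841
  x_2 = (-11 - (-2)·1.841 - (2)·0.504) / (6) = -1.388
  x_3 = (10 - (-1)·1.841 - (-4)·-1.388) / (9) = 0.699
Iteration 3:
  x_1 = (4 - (3)·-1.388 - (-1)·0.699) / (5) = 1.773
  x_2 = (-11 - (-2)·1.773 - (2)·0.699) / (6) = -1.475
  x_3 = (10 - (-1)·1.773 - (-4)·-1.475) / (9) = 0.653
Change: (-0.068, -0.087, -0.046) → max |·| = 0.087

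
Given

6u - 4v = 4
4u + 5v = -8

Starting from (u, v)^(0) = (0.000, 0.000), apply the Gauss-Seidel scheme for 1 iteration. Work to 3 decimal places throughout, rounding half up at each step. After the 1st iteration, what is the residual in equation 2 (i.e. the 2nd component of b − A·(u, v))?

Iteration 1:
  u = (4 - (-4)·0.000) / (6) = 0.667
  v = (-8 - (4)·0.667) / (5) = -2.134
Residual b − A·x = (-8.538, 0.002)

0.002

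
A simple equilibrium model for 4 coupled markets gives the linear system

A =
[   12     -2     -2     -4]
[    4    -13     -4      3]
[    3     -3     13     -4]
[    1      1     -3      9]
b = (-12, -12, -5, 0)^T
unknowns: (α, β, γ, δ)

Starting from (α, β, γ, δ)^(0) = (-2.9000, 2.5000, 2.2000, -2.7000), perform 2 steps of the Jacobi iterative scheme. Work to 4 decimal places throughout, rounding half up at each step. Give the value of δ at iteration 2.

Iteration 1:
  α = (-12 - (-2)·2.5000 - (-2)·2.2000 - (-4)·-2.7000) / (12) = -1.1167
  β = (-12 - (4)·-2.9000 - (-4)·2.2000 - (3)·-2.7000) / (-13) = -1.2692
  γ = (-5 - (3)·-2.9000 - (-3)·2.5000 - (-4)·-2.7000) / (13) = 0.0308
  δ = (0 - (1)·-2.9000 - (1)·2.5000 - (-3)·2.2000) / (9) = 0.7778
Iteration 2:
  α = (-12 - (-2)·-1.2692 - (-2)·0.0308 - (-4)·0.7778) / (12) = -0.9471
  β = (-12 - (4)·-1.1167 - (-4)·0.0308 - (3)·0.7778) / (-13) = 0.7495
  γ = (-5 - (3)·-1.1167 - (-3)·-1.2692 - (-4)·0.7778) / (13) = -0.1805
  δ = (0 - (1)·-1.1167 - (1)·-1.2692 - (-3)·0.0308) / (9) = 0.2754

0.2754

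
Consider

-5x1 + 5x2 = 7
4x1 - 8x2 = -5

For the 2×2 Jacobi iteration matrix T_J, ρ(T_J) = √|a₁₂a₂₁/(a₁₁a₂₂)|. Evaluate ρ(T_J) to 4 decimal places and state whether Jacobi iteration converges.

a₁₂a₂₁/(a₁₁a₂₂) = (5)·(4) / ((-5)·(-8)) = 0.500000
ρ = √|0.500000| = √0.500000 = 0.7071
ρ < 1, so Jacobi converges

0.7071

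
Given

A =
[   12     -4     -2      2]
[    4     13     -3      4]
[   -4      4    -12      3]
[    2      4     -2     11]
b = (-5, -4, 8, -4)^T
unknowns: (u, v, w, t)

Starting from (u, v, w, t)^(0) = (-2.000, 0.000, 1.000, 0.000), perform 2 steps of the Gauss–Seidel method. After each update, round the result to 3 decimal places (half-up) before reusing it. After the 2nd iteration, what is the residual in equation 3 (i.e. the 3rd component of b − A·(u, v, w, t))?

-0.236

Iteration 1:
  u = (-5 - (-4)·0.000 - (-2)·1.000 - (2)·0.000) / (12) = -0.250
  v = (-4 - (4)·-0.250 - (-3)·1.000 - (4)·0.000) / (13) = 0.000
  w = (8 - (-4)·-0.250 - (4)·0.000 - (3)·0.000) / (-12) = -0.583
  t = (-4 - (2)·-0.250 - (4)·0.000 - (-2)·-0.583) / (11) = -0.424
Iteration 2:
  u = (-5 - (-4)·0.000 - (-2)·-0.583 - (2)·-0.424) / (12) = -0.443
  v = (-4 - (4)·-0.443 - (-3)·-0.583 - (4)·-0.424) / (13) = -0.175
  w = (8 - (-4)·-0.443 - (4)·-0.175 - (3)·-0.424) / (-12) = -0.683
  t = (-4 - (2)·-0.443 - (4)·-0.175 - (-2)·-0.683) / (11) = -0.344
Residual b − A·x = (-1.062, -0.626, -0.236, 0.004)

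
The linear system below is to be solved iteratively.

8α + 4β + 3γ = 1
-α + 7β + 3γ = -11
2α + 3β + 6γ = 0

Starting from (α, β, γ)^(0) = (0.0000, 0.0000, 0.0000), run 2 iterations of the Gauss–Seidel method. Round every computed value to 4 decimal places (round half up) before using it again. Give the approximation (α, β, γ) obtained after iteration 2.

(0.6261, -1.7970, 0.6898)

Iteration 1:
  α = (1 - (4)·0.0000 - (3)·0.0000) / (8) = 0.1250
  β = (-11 - (-1)·0.1250 - (3)·0.0000) / (7) = -1.5536
  γ = (0 - (2)·0.1250 - (3)·-1.5536) / (6) = 0.7351
Iteration 2:
  α = (1 - (4)·-1.5536 - (3)·0.7351) / (8) = 0.6261
  β = (-11 - (-1)·0.6261 - (3)·0.7351) / (7) = -1.7970
  γ = (0 - (2)·0.6261 - (3)·-1.7970) / (6) = 0.6898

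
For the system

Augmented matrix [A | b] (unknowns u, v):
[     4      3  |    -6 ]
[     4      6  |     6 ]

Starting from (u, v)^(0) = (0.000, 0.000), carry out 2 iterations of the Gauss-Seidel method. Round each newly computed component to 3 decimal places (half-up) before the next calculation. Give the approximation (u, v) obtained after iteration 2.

(-3.000, 3.000)

Iteration 1:
  u = (-6 - (3)·0.000) / (4) = -1.500
  v = (6 - (4)·-1.500) / (6) = 2.000
Iteration 2:
  u = (-6 - (3)·2.000) / (4) = -3.000
  v = (6 - (4)·-3.000) / (6) = 3.000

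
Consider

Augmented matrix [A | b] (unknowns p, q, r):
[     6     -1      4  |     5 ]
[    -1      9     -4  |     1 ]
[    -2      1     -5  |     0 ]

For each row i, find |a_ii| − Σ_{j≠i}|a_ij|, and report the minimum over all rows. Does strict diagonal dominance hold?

1

row 1: |6| − (1+4) = 1
row 2: |9| − (1+4) = 4
row 3: |-5| − (2+1) = 2
minimum over rows = 1 → strictly diagonally dominant (convergence guaranteed)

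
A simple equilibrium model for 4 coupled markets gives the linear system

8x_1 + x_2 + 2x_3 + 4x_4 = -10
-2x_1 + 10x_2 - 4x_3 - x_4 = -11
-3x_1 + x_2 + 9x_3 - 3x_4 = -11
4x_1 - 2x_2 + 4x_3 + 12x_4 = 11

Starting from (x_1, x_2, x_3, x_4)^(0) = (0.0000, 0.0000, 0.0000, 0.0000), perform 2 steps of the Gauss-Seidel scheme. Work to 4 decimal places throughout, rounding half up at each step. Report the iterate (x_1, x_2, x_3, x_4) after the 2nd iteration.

Iteration 1:
  x_1 = (-10 - (1)·0.0000 - (2)·0.0000 - (4)·0.0000) / (8) = -1.2500
  x_2 = (-11 - (-2)·-1.2500 - (-4)·0.0000 - (-1)·0.0000) / (10) = -1.3500
  x_3 = (-11 - (-3)·-1.2500 - (1)·-1.3500 - (-3)·0.0000) / (9) = -1.4889
  x_4 = (11 - (4)·-1.2500 - (-2)·-1.3500 - (4)·-1.4889) / (12) = 1.6046
Iteration 2:
  x_1 = (-10 - (1)·-1.3500 - (2)·-1.4889 - (4)·1.6046) / (8) = -1.5113
  x_2 = (-11 - (-2)·-1.5113 - (-4)·-1.4889 - (-1)·1.6046) / (10) = -1.8374
  x_3 = (-11 - (-3)·-1.5113 - (1)·-1.8374 - (-3)·1.6046) / (9) = -0.9870
  x_4 = (11 - (4)·-1.5113 - (-2)·-1.8374 - (4)·-0.9870) / (12) = 1.4432

(-1.5113, -1.8374, -0.9870, 1.4432)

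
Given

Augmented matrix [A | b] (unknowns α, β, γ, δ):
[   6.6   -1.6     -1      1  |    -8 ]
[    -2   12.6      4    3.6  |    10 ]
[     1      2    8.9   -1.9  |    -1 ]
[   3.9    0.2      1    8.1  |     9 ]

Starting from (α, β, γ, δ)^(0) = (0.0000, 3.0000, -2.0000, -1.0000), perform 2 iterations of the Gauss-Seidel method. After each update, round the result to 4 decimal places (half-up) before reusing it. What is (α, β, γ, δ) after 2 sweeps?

(-1.1348, 0.3940, 0.2370, 1.6185)

Iteration 1:
  α = (-8 - (-1.6)·3.0000 - (-1)·-2.0000 - (1)·-1.0000) / (6.6) = -0.6364
  β = (10 - (-2)·-0.6364 - (4)·-2.0000 - (3.6)·-1.0000) / (12.6) = 1.6133
  γ = (-1 - (1)·-0.6364 - (2)·1.6133 - (-1.9)·-1.0000) / (8.9) = -0.6169
  δ = (9 - (3.9)·-0.6364 - (0.2)·1.6133 - (1)·-0.6169) / (8.1) = 1.4539
Iteration 2:
  α = (-8 - (-1.6)·1.6133 - (-1)·-0.6169 - (1)·1.4539) / (6.6) = -1.1348
  β = (10 - (-2)·-1.1348 - (4)·-0.6169 - (3.6)·1.4539) / (12.6) = 0.3940
  γ = (-1 - (1)·-1.1348 - (2)·0.3940 - (-1.9)·1.4539) / (8.9) = 0.2370
  δ = (9 - (3.9)·-1.1348 - (0.2)·0.3940 - (1)·0.2370) / (8.1) = 1.6185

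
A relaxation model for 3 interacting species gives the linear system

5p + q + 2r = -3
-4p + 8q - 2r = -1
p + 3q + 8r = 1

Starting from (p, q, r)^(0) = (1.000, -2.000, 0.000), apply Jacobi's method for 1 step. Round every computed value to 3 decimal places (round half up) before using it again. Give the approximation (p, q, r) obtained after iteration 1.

(-0.200, 0.375, 0.750)

Iteration 1:
  p = (-3 - (1)·-2.000 - (2)·0.000) / (5) = -0.200
  q = (-1 - (-4)·1.000 - (-2)·0.000) / (8) = 0.375
  r = (1 - (1)·1.000 - (3)·-2.000) / (8) = 0.750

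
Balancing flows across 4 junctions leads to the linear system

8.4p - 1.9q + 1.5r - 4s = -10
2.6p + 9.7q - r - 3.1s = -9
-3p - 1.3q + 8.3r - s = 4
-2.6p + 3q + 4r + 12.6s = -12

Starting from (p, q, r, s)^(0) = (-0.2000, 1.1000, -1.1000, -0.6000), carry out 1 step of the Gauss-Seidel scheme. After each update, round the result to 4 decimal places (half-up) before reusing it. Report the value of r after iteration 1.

Iteration 1:
  p = (-10 - (-1.9)·1.1000 - (1.5)·-1.1000 - (-4)·-0.6000) / (8.4) = -1.0310
  q = (-9 - (2.6)·-1.0310 - (-1)·-1.1000 - (-3.1)·-0.6000) / (9.7) = -0.9566
  r = (4 - (-3)·-1.0310 - (-1.3)·-0.9566 - (-1)·-0.6000) / (8.3) = -0.1128
  s = (-12 - (-2.6)·-1.0310 - (3)·-0.9566 - (4)·-0.1128) / (12.6) = -0.9016

-0.1128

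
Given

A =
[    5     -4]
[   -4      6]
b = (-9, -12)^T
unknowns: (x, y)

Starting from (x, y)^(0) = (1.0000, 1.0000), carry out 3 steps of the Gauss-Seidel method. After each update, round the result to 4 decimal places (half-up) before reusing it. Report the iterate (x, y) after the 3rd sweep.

(-5.4978, -5.6652)

Iteration 1:
  x = (-9 - (-4)·1.0000) / (5) = -1.0000
  y = (-12 - (-4)·-1.0000) / (6) = -2.6667
Iteration 2:
  x = (-9 - (-4)·-2.6667) / (5) = -3.9334
  y = (-12 - (-4)·-3.9334) / (6) = -4.6223
Iteration 3:
  x = (-9 - (-4)·-4.6223) / (5) = -5.4978
  y = (-12 - (-4)·-5.4978) / (6) = -5.6652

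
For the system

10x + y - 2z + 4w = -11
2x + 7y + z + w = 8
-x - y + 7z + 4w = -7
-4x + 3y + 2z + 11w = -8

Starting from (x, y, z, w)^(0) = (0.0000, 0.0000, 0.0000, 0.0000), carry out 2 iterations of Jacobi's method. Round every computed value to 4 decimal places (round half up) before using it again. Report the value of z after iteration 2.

Iteration 1:
  x = (-11 - (1)·0.0000 - (-2)·0.0000 - (4)·0.0000) / (10) = -1.1000
  y = (8 - (2)·0.0000 - (1)·0.0000 - (1)·0.0000) / (7) = 1.1429
  z = (-7 - (-1)·0.0000 - (-1)·0.0000 - (4)·0.0000) / (7) = -1.0000
  w = (-8 - (-4)·0.0000 - (3)·0.0000 - (2)·0.0000) / (11) = -0.7273
Iteration 2:
  x = (-11 - (1)·1.1429 - (-2)·-1.0000 - (4)·-0.7273) / (10) = -1.1234
  y = (8 - (2)·-1.1000 - (1)·-1.0000 - (1)·-0.7273) / (7) = 1.7039
  z = (-7 - (-1)·-1.1000 - (-1)·1.1429 - (4)·-0.7273) / (7) = -0.5783
  w = (-8 - (-4)·-1.1000 - (3)·1.1429 - (2)·-1.0000) / (11) = -1.2572

-0.5783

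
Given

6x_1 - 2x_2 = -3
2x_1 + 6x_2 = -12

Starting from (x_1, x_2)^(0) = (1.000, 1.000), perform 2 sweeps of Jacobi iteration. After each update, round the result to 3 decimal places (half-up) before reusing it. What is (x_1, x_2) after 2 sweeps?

(-1.278, -1.944)

Iteration 1:
  x_1 = (-3 - (-2)·1.000) / (6) = -0.167
  x_2 = (-12 - (2)·1.000) / (6) = -2.333
Iteration 2:
  x_1 = (-3 - (-2)·-2.333) / (6) = -1.278
  x_2 = (-12 - (2)·-0.167) / (6) = -1.944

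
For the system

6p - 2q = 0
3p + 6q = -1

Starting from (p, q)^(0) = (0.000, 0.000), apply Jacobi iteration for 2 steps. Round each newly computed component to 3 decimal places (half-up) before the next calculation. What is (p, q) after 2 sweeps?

Iteration 1:
  p = (0 - (-2)·0.000) / (6) = 0.000
  q = (-1 - (3)·0.000) / (6) = -0.167
Iteration 2:
  p = (0 - (-2)·-0.167) / (6) = -0.056
  q = (-1 - (3)·0.000) / (6) = -0.167

(-0.056, -0.167)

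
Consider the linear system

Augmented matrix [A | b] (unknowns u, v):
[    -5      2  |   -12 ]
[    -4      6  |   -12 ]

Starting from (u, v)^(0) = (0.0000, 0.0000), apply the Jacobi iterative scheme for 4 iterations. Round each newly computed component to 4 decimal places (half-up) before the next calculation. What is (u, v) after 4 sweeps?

Iteration 1:
  u = (-12 - (2)·0.0000) / (-5) = 2.4000
  v = (-12 - (-4)·0.0000) / (6) = -2.0000
Iteration 2:
  u = (-12 - (2)·-2.0000) / (-5) = 1.6000
  v = (-12 - (-4)·2.4000) / (6) = -0.4000
Iteration 3:
  u = (-12 - (2)·-0.4000) / (-5) = 2.2400
  v = (-12 - (-4)·1.6000) / (6) = -0.9333
Iteration 4:
  u = (-12 - (2)·-0.9333) / (-5) = 2.0267
  v = (-12 - (-4)·2.2400) / (6) = -0.5067

(2.0267, -0.5067)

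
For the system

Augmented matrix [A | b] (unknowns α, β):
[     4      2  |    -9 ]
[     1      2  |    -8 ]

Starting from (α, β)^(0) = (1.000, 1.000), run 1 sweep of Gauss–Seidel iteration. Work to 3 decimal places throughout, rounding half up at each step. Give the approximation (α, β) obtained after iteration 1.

Iteration 1:
  α = (-9 - (2)·1.000) / (4) = -2.750
  β = (-8 - (1)·-2.750) / (2) = -2.625

(-2.750, -2.625)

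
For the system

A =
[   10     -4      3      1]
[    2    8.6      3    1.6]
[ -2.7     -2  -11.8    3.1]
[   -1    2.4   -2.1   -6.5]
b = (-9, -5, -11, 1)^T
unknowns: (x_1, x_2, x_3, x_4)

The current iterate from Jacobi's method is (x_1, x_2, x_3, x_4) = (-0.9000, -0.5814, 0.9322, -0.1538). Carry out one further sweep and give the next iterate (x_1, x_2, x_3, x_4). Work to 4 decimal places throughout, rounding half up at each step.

(-1.3968, -0.6687, 1.1963, -0.5312)

One sweep:
  x_1 = (-9 - (-4)·-0.5814 - (3)·0.9322 - (1)·-0.1538) / (10) = -1.3968
  x_2 = (-5 - (2)·-0.9000 - (3)·0.9322 - (1.6)·-0.1538) / (8.6) = -0.6687
  x_3 = (-11 - (-2.7)·-0.9000 - (-2)·-0.5814 - (3.1)·-0.1538) / (-11.8) = 1.1963
  x_4 = (1 - (-1)·-0.9000 - (2.4)·-0.5814 - (-2.1)·0.9322) / (-6.5) = -0.5312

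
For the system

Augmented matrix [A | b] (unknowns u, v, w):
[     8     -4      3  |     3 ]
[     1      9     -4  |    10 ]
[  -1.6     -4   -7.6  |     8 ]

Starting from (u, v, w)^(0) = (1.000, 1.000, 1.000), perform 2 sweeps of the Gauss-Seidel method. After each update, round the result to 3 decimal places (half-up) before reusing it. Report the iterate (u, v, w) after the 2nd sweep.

Iteration 1:
  u = (3 - (-4)·1.000 - (3)·1.000) / (8) = 0.500
  v = (10 - (1)·0.500 - (-4)·1.000) / (9) = 1.500
  w = (8 - (-1.6)·0.500 - (-4)·1.500) / (-7.6) = -1.947
Iteration 2:
  u = (3 - (-4)·1.500 - (3)·-1.947) / (8) = 1.855
  v = (10 - (1)·1.855 - (-4)·-1.947) / (9) = 0.040
  w = (8 - (-1.6)·1.855 - (-4)·0.040) / (-7.6) = -1.464

(1.855, 0.040, -1.464)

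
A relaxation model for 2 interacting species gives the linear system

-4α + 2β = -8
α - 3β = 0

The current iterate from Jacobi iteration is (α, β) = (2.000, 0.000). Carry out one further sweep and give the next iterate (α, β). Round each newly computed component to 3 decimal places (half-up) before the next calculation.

One sweep:
  α = (-8 - (2)·0.000) / (-4) = 2.000
  β = (0 - (1)·2.000) / (-3) = 0.667

(2.000, 0.667)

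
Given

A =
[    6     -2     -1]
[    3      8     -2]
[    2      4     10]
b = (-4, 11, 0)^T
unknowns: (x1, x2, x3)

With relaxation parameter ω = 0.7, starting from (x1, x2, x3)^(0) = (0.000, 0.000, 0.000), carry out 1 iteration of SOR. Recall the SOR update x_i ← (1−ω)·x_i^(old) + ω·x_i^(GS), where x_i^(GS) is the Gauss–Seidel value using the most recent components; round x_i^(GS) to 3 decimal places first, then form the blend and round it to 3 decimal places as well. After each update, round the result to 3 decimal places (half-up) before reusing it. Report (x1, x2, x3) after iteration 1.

(-0.467, 1.085, -0.239)

Iteration 1:
  x1: GS value = (-4 - (-2)·0.000 - (-1)·0.000) / (6) = -0.667;  x1 ← (1−ω)·0.000 + ω·-0.667 = -0.467
  x2: GS value = (11 - (3)·-0.467 - (-2)·0.000) / (8) = 1.550;  x2 ← (1−ω)·0.000 + ω·1.550 = 1.085
  x3: GS value = (0 - (2)·-0.467 - (4)·1.085) / (10) = -0.341;  x3 ← (1−ω)·0.000 + ω·-0.341 = -0.239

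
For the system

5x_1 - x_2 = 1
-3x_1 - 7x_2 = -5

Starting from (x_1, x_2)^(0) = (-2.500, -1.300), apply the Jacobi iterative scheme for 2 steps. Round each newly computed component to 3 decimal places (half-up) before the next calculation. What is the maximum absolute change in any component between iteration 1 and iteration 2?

Iteration 1:
  x_1 = (1 - (-1)·-1.300) / (5) = -0.060
  x_2 = (-5 - (-3)·-2.500) / (-7) = 1.786
Iteration 2:
  x_1 = (1 - (-1)·1.786) / (5) = 0.557
  x_2 = (-5 - (-3)·-0.060) / (-7) = 0.740
Change: (0.617, -1.046) → max |·| = 1.046

1.046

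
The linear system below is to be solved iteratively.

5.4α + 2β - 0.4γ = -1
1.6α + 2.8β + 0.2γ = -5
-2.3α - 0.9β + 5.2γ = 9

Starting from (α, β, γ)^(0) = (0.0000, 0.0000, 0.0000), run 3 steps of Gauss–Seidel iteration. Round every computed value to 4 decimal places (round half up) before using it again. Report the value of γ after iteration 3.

Iteration 1:
  α = (-1 - (2)·0.0000 - (-0.4)·0.0000) / (5.4) = -0.1852
  β = (-5 - (1.6)·-0.1852 - (0.2)·0.0000) / (2.8) = -1.6799
  γ = (9 - (-2.3)·-0.1852 - (-0.9)·-1.6799) / (5.2) = 1.3581
Iteration 2:
  α = (-1 - (2)·-1.6799 - (-0.4)·1.3581) / (5.4) = 0.5376
  β = (-5 - (1.6)·0.5376 - (0.2)·1.3581) / (2.8) = -2.1899
  γ = (9 - (-2.3)·0.5376 - (-0.9)·-2.1899) / (5.2) = 1.5895
Iteration 3:
  α = (-1 - (2)·-2.1899 - (-0.4)·1.5895) / (5.4) = 0.7436
  β = (-5 - (1.6)·0.7436 - (0.2)·1.5895) / (2.8) = -2.3242
  γ = (9 - (-2.3)·0.7436 - (-0.9)·-2.3242) / (5.2) = 1.6574

1.6574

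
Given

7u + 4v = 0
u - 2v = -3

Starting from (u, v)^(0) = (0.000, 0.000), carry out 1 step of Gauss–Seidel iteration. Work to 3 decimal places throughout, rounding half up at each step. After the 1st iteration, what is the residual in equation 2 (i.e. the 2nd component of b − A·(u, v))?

Iteration 1:
  u = (0 - (4)·0.000) / (7) = 0.000
  v = (-3 - (1)·0.000) / (-2) = 1.500
Residual b − A·x = (-6.000, 0.000)

0.000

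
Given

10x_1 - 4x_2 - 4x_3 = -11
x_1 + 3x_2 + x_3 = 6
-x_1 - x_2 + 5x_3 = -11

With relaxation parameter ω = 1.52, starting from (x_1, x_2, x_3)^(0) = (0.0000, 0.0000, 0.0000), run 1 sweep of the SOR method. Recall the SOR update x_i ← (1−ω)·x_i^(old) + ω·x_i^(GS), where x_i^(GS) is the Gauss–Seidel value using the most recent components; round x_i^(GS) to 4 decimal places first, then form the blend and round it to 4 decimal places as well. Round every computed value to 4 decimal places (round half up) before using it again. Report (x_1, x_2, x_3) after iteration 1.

(-1.6720, 3.8871, -2.6706)

Iteration 1:
  x_1: GS value = (-11 - (-4)·0.0000 - (-4)·0.0000) / (10) = -1.1000;  x_1 ← (1−ω)·0.0000 + ω·-1.1000 = -1.6720
  x_2: GS value = (6 - (1)·-1.6720 - (1)·0.0000) / (3) = 2.5573;  x_2 ← (1−ω)·0.0000 + ω·2.5573 = 3.8871
  x_3: GS value = (-11 - (-1)·-1.6720 - (-1)·3.8871) / (5) = -1.7570;  x_3 ← (1−ω)·0.0000 + ω·-1.7570 = -2.6706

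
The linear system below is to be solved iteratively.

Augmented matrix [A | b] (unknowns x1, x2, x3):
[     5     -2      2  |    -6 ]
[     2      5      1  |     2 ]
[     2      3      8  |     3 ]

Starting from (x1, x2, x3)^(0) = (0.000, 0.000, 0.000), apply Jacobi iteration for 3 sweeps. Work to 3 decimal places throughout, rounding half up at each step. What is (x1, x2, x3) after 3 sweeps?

Iteration 1:
  x1 = (-6 - (-2)·0.000 - (2)·0.000) / (5) = -1.200
  x2 = (2 - (2)·0.000 - (1)·0.000) / (5) = 0.400
  x3 = (3 - (2)·0.000 - (3)·0.000) / (8) = 0.375
Iteration 2:
  x1 = (-6 - (-2)·0.400 - (2)·0.375) / (5) = -1.190
  x2 = (2 - (2)·-1.200 - (1)·0.375) / (5) = 0.805
  x3 = (3 - (2)·-1.200 - (3)·0.400) / (8) = 0.525
Iteration 3:
  x1 = (-6 - (-2)·0.805 - (2)·0.525) / (5) = -1.088
  x2 = (2 - (2)·-1.190 - (1)·0.525) / (5) = 0.771
  x3 = (3 - (2)·-1.190 - (3)·0.805) / (8) = 0.371

(-1.088, 0.771, 0.371)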